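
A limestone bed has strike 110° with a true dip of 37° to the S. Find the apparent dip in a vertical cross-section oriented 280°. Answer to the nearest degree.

The strike is 110° and the section trends 280°; the acute angle between them is β = 10°.
tan α = tan 37° × sin 10° = 0.7536 × 0.1736 = 0.1309
α = arctan(0.1309) = 7.45°

7°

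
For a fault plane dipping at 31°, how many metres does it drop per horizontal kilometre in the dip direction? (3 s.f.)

601 m

drop per km = 1000 × tan 31° = 1000 × 0.6009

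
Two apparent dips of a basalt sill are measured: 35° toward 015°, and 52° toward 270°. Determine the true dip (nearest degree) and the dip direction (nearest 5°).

Represent each trace as a vector plunging at its apparent dip toward its trend (east-north-up frame): v₁ = (0.212, 0.791, -0.574), v₂ = (-0.616, -0.000, -0.788).
n = v₁ × v₂ = (-0.624, 0.520, 0.487) (taken with n_z > 0).
Dip δ = arctan(|n_h|/n_z) = arctan(0.812/0.487) = 59.0°.
The horizontal component of n points toward azimuth atan2(n_x, n_y) = 310°, the dip direction.

true dip 59°, dip direction 310°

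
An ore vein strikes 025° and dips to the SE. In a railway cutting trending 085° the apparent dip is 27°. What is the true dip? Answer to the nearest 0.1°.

30.5°

β = acute angle between strike 025° and section 085° = 60°.
tan δ = tan α / sin β = tan 27° / sin 60° = 0.5095 / 0.8660 = 0.5883
true dip = arctan 0.5883 = 30.47°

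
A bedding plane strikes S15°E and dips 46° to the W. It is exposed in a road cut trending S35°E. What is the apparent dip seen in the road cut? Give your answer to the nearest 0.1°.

19.5°

The section lies 20° from the strike.
tan α = tan 46° × sin 20° = 1.0355 × 0.3420 = 0.3542
α = arctan(0.3542) = 19.50°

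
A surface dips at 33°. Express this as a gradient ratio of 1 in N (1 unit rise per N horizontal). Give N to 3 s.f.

1 : N means tan θ = 1/N, so N = 1/tan 33° = 1/0.6494

1 in 1.54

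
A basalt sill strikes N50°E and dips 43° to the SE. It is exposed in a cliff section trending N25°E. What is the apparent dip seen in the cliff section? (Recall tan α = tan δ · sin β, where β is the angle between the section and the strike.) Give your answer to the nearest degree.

The strike is N50°E and the section trends N25°E; the acute angle between them is β = 25°.
tan(apparent dip) = tan 43° · sin 25° = 0.3941
α = arctan(0.3941) = 21.51°

22°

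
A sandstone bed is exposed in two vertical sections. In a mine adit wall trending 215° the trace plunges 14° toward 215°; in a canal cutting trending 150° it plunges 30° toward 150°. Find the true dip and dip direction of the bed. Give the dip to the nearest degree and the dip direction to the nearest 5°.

The two traces are lines in the plane: v₁ = (sin 215°·cos 14°, cos 215°·cos 14°, −sin 14°), v₂ = (sin 150°·cos 30°, cos 150°·cos 30°, −sin 30°).
n = v₁ × v₂ = (0.216, -0.383, 0.762) (taken with n_z > 0).
Dip δ = arctan(|n_h|/n_z) = arctan(0.440/0.762) = 30.0°.
Dip direction = atan2(0.216, -0.383) = 151° (azimuth of n's horizontal projection).

true dip 30°, dip direction 150°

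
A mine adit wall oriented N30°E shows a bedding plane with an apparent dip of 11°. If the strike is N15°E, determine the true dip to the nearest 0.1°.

β = acute angle between strike N15°E and section N30°E = 15°.
tan(true dip) = tan 11° / sin 15° = 0.7510
δ = arctan(0.7510) = 36.91°

36.9°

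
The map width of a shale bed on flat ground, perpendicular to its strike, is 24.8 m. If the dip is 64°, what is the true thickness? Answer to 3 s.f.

True thickness t = w · sin(dip) = 24.8 × sin 64°
t = 24.8 × 0.8988 = 22.290 m

22.3 m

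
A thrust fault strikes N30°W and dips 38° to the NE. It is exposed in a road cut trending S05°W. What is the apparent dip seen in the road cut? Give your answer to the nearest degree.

The section lies 35° from the strike.
tan(apparent dip) = tan 38° · sin 35° = 0.4481
α = arctan(0.4481) = 24.14°

24°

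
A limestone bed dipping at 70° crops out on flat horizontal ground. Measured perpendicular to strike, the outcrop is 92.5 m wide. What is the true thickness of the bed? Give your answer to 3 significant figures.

True thickness t = w · sin(dip) = 92.5 × sin 70°
t = 92.5 × 0.9397 = 86.922 m

86.9 m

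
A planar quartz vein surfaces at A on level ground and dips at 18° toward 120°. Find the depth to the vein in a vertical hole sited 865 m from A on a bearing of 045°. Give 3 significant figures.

The hole lies 75° from the dip direction, so the down-dip offset is 865 × cos 75° = 223.88 m.
Depth = down-dip offset × tan(dip) = 223.88 × tan 18° = 223.88 × 0.3249
Depth = 72.74 m

72.7 m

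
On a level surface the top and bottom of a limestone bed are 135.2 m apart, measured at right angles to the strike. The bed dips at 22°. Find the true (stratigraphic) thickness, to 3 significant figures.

True thickness t = w · sin(dip) = 135.2 × sin 22°
t = 135.2 × 0.3746 = 50.647 m

50.6 m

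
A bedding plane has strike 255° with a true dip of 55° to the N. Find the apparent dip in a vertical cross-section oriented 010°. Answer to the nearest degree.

52°

The strike is 255° and the section trends 010°; the acute angle between them is β = 65°.
tan α = tan 55° × sin 65° = 1.4281 × 0.9063 = 1.2943
apparent dip = arctan 1.2943 = 52.31°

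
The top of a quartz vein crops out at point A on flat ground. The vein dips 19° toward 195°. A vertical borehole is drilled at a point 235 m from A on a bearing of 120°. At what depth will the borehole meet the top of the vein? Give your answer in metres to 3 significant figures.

20.9 m

The hole lies 75° from the dip direction, so the down-dip offset is 235 × cos 75° = 60.82 m.
Depth = down-dip offset × tan(dip) = 60.82 × tan 19° = 60.82 × 0.3443
Depth = 20.94 m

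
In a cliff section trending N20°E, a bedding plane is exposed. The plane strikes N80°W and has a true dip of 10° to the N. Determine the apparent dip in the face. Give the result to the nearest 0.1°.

9.9°

The strike is N80°W and the section trends N20°E; the acute angle between them is β = 80°.
tan(apparent dip) = tan 10° · sin 80° = 0.1736
α = arctan(0.1736) = 9.85°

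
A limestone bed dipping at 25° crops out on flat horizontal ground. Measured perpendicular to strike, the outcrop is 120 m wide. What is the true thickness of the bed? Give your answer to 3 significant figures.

True thickness t = w · sin(dip) = 120 × sin 25°
t = 120 × 0.4226 = 50.714 m

50.7 m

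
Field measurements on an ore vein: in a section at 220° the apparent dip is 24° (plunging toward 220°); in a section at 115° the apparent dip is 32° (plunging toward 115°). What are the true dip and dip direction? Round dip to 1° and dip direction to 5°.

Each apparent-dip line lies in the plane. As unit vectors (x east, y north, z up), v₁ plunges 24°→220° and v₂ plunges 32°→115°.
The plane normal is n = v₁ × v₂ ∝ (0.225, -0.624, 0.748).
Dip δ = arctan(|n_h|/n_z) = arctan(0.663/0.748) = 41.5°.
Dip direction = azimuth of (n_x, n_y) = atan2(0.225, -0.624) = 160°.

true dip 42°, dip direction 160°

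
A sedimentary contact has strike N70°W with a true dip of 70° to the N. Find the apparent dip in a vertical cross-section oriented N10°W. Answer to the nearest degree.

67°

The strike is N70°W and the section trends N10°W; the acute angle between them is β = 60°.
tan α = tan 70° × sin 60° = 2.7475 × 0.8660 = 2.3794
α = arctan(2.3794) = 67.20°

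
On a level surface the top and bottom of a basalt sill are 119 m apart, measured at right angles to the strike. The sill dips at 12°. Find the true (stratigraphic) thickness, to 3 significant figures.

True thickness t = w · sin(dip) = 119 × sin 12°
t = 119 × 0.2079 = 24.741 m

24.7 m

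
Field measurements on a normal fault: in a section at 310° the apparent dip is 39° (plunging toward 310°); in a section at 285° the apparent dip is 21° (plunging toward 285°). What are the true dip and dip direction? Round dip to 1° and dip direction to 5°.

true dip 49°, dip direction 355°

The two traces are lines in the plane: v₁ = (sin 310°·cos 39°, cos 310°·cos 39°, −sin 39°), v₂ = (sin 285°·cos 21°, cos 285°·cos 21°, −sin 21°).
n = v₁ × v₂ = (-0.027, 0.354, 0.307) (taken with n_z > 0).
tan δ = √(n_x²+n_y²)/n_z = 0.355/0.307, so δ = 49.2°.
The horizontal component of n points toward azimuth atan2(n_x, n_y) = 356°, the dip direction.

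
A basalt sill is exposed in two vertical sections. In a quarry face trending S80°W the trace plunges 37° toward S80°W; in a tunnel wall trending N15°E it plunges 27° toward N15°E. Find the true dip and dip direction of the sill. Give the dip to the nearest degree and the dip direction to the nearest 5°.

true dip 50°, dip direction 310°

The two traces are lines in the plane: v₁ = (sin 260°·cos 37°, cos 260°·cos 37°, −sin 37°), v₂ = (sin 15°·cos 27°, cos 15°·cos 27°, −sin 27°).
Cross product v₁ × v₂ gives the pole to the plane: n ∝ (-0.581, 0.496, 0.645).
True dip = arccos(n_z / |n|) = arccos(0.6452) = 49.8°.
The horizontal component of n points toward azimuth atan2(n_x, n_y) = 310°, the dip direction.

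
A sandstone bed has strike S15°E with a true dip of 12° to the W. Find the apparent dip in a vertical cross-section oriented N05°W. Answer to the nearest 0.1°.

2.1°

Angle between strike (S15°E) and section (N05°W): β = 10°.
tan(apparent dip) = tan 12° · sin 10° = 0.0369
α = arctan(0.0369) = 2.11°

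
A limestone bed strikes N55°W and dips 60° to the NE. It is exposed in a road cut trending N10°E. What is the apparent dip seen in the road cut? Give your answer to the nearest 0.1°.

57.5°

Angle between strike (N55°W) and section (N10°E): β = 65°.
tan(apparent dip) = tan 60° · sin 65° = 1.5698
α = arctan(1.5698) = 57.50°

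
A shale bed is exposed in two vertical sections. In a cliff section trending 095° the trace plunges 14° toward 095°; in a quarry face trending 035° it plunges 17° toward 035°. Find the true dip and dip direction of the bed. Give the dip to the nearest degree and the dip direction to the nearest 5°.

true dip 18°, dip direction 055°

Represent each trace as a vector plunging at its apparent dip toward its trend (east-north-up frame): v₁ = (0.967, -0.085, -0.242), v₂ = (0.549, 0.783, -0.292).
n = v₁ × v₂ = (0.214, 0.150, 0.804) (taken with n_z > 0).
True dip = arccos(n_z / |n|) = arccos(0.9509) = 18.0°.
The horizontal component of n points toward azimuth atan2(n_x, n_y) = 55°, the dip direction.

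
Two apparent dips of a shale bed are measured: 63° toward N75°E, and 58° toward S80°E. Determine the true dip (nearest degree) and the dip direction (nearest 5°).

true dip 64°, dip direction 065°

The two traces are lines in the plane: v₁ = (sin 75°·cos 63°, cos 75°·cos 63°, −sin 63°), v₂ = (sin 100°·cos 58°, cos 100°·cos 58°, −sin 58°).
The plane normal is n = v₁ × v₂ ∝ (0.182, 0.093, 0.102).
tan δ = √(n_x²+n_y²)/n_z = 0.204/0.102, so δ = 63.5°.
The horizontal component of n points toward azimuth atan2(n_x, n_y) = 63°, the dip direction.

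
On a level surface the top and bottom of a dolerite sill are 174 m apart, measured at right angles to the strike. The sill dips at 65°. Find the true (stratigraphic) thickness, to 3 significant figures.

True thickness t = w · sin(dip) = 174 × sin 65°
t = 174 × 0.9063 = 157.698 m

158 m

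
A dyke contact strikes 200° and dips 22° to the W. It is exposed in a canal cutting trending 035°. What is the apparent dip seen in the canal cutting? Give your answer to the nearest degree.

6°

The section lies 15° from the strike.
tan(apparent dip) = tan 22° · sin 15° = 0.1046
apparent dip = arctan 0.1046 = 5.97°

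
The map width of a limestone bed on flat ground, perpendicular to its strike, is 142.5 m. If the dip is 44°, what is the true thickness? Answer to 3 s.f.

True thickness t = w · sin(dip) = 142.5 × sin 44°
t = 142.5 × 0.6947 = 98.989 m

99.0 m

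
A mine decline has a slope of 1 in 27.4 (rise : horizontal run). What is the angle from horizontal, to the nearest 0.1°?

2.1°

tan θ = 1/27.4 = 0.0365
θ = arctan(0.0365) = 2.09°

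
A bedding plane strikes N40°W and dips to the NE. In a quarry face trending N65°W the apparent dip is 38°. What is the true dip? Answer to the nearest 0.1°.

The section is 25° from the strike.
tan δ = tan α / sin β = tan 38° / sin 25° = 0.7813 / 0.4226 = 1.8487
true dip = arctan 1.8487 = 61.59°

61.6°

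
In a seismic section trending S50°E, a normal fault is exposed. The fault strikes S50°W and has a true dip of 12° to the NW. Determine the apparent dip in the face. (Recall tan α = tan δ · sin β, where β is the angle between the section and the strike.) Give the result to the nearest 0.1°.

The strike is S50°W and the section trends S50°E; the acute angle between them is β = 80°.
tan(apparent dip) = tan 12° · sin 80° = 0.2093
apparent dip = arctan 0.2093 = 11.82°

11.8°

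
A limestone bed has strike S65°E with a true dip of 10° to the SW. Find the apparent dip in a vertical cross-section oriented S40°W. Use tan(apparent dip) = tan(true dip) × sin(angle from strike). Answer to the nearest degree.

10°

The strike is S65°E and the section trends S40°W; the acute angle between them is β = 75°.
tan α = tan 10° × sin 75° = 0.1763 × 0.9659 = 0.1703
α = arctan(0.1703) = 9.67°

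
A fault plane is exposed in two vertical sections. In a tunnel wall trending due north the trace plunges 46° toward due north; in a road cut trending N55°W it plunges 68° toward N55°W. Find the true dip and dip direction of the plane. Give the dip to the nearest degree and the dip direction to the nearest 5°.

true dip 68°, dip direction 295°

Each apparent-dip line lies in the plane. As unit vectors (x east, y north, z up), v₁ plunges 46°→due north and v₂ plunges 68°→N55°W.
The plane normal is n = v₁ × v₂ ∝ (-0.490, 0.221, 0.213).
True dip = arccos(n_z / |n|) = arccos(0.3690) = 68.3°.
Dip direction = atan2(-0.490, 0.221) = 294° (azimuth of n's horizontal projection).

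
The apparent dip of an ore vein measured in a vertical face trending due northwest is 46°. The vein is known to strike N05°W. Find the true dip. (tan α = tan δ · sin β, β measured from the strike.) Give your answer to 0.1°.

58.2°

The section is 40° from the strike.
tan(true dip) = tan 46° / sin 40° = 1.6110
δ = arctan(1.6110) = 58.17°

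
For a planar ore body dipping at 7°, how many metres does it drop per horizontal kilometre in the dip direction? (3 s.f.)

123 m

drop per km = 1000 × tan 7° = 1000 × 0.1228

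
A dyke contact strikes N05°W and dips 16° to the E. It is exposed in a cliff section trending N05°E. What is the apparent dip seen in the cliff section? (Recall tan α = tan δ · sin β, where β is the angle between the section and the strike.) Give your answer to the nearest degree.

3°

The section lies 10° from the strike.
tan(apparent dip) = tan 16° · sin 10° = 0.0498
α = arctan(0.0498) = 2.85°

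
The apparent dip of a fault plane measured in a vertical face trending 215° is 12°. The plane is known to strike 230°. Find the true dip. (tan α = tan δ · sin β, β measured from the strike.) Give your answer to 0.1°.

The section is 15° from the strike.
tan(true dip) = tan 12° / sin 15° = 0.8213
δ = arctan(0.8213) = 39.39°

39.4°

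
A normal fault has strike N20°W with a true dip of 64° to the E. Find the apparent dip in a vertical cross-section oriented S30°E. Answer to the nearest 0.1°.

19.6°

The section lies 10° from the strike.
tan(apparent dip) = tan 64° · sin 10° = 0.3560
apparent dip = arctan 0.3560 = 19.60°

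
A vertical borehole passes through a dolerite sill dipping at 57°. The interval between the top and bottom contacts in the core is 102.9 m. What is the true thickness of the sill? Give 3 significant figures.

True thickness t = h · cos(dip) = 102.9 × cos 57°
t = 102.9 × 0.5446 = 56.043 m

56.0 m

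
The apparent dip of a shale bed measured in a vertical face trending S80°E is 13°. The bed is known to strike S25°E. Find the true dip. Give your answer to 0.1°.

15.7°

The section is 55° from the strike.
tan δ = tan α / sin β = tan 13° / sin 55° = 0.2309 / 0.8192 = 0.2818
true dip = arctan 0.2818 = 15.74°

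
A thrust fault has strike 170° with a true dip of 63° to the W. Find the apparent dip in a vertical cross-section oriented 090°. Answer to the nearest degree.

Angle between strike (170°) and section (090°): β = 80°.
tan(apparent dip) = tan 63° · sin 80° = 1.9328
apparent dip = arctan 1.9328 = 62.64°

63°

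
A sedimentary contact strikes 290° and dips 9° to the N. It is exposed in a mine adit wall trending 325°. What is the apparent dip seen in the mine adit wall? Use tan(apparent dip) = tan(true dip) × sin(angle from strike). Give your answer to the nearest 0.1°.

The strike is 290° and the section trends 325°; the acute angle between them is β = 35°.
tan α = tan 9° × sin 35° = 0.1584 × 0.5736 = 0.0908
α = arctan(0.0908) = 5.19°

5.2°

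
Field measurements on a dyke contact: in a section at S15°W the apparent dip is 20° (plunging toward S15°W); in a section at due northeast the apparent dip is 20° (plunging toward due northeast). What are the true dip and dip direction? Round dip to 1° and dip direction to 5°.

true dip 55°, dip direction 120°

The two traces are lines in the plane: v₁ = (sin 195°·cos 20°, cos 195°·cos 20°, −sin 20°), v₂ = (sin 45°·cos 20°, cos 45°·cos 20°, −sin 20°).
n = v₁ × v₂ = (0.538, -0.310, 0.442) (taken with n_z > 0).
tan δ = √(n_x²+n_y²)/n_z = 0.621/0.442, so δ = 54.6°.
Dip direction = azimuth of (n_x, n_y) = atan2(0.538, -0.310) = 120°.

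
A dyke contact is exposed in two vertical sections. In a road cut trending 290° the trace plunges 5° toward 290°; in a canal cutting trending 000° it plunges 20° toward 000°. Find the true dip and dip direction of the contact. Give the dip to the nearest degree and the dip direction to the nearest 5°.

true dip 20°, dip direction 005°

Represent each trace as a vector plunging at its apparent dip toward its trend (east-north-up frame): v₁ = (-0.936, 0.341, -0.087), v₂ = (0.000, 0.940, -0.342).
The plane normal is n = v₁ × v₂ ∝ (0.035, 0.320, 0.880).
Dip δ = arctan(|n_h|/n_z) = arctan(0.322/0.880) = 20.1°.
Dip direction = azimuth of (n_x, n_y) = atan2(0.035, 0.320) = 6°.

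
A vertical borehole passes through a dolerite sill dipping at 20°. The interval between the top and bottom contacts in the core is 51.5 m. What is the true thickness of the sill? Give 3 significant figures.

True thickness t = h · cos(dip) = 51.5 × cos 20°
t = 51.5 × 0.9397 = 48.394 m

48.4 m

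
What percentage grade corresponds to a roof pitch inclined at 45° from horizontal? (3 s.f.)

100%

grade % = 100 × tan 45° = 100 × 1.0000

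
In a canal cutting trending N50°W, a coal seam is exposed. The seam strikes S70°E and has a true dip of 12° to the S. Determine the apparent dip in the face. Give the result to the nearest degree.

4°

The strike is S70°E and the section trends N50°W; the acute angle between them is β = 20°.
tan α = tan 12° × sin 20° = 0.2126 × 0.3420 = 0.0727
apparent dip = arctan 0.0727 = 4.16°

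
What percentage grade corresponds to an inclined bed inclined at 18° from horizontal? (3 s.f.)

32.5%

grade % = 100 × tan 18° = 100 × 0.3249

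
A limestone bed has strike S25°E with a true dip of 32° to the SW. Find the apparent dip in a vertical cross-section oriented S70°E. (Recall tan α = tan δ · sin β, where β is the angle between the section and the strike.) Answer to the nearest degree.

24°

The section lies 45° from the strike.
tan α = tan 32° × sin 45° = 0.6249 × 0.7071 = 0.4418
α = arctan(0.4418) = 23.84°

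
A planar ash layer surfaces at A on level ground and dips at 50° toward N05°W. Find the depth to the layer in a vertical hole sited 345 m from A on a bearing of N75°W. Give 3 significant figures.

141 m

The hole lies 70° from the dip direction, so the down-dip offset is 345 × cos 70° = 118.00 m.
Depth = down-dip offset × tan(dip) = 118.00 × tan 50° = 118.00 × 1.1918
Depth = 140.62 m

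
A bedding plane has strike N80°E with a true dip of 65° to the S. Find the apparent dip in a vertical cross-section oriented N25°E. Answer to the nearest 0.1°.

60.3°

The section lies 55° from the strike.
tan α = tan 65° × sin 55° = 2.1445 × 0.8192 = 1.7567
apparent dip = arctan 1.7567 = 60.35°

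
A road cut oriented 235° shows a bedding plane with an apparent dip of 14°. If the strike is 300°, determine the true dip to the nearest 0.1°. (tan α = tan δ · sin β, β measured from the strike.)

β = acute angle between strike 300° and section 235° = 65°.
tan δ = tan α / sin β = tan 14° / sin 65° = 0.2493 / 0.9063 = 0.2751
true dip = arctan 0.2751 = 15.38°

15.4°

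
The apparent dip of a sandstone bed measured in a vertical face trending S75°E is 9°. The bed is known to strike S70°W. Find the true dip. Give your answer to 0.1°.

15.4°

β = acute angle between strike S70°W and section S75°E = 35°.
tan(true dip) = tan 9° / sin 35° = 0.2761
δ = arctan(0.2761) = 15.44°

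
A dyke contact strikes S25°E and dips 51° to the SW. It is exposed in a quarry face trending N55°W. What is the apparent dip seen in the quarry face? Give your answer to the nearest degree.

32°

Angle between strike (S25°E) and section (N55°W): β = 30°.
tan(apparent dip) = tan 51° · sin 30° = 0.6174
apparent dip = arctan 0.6174 = 31.69°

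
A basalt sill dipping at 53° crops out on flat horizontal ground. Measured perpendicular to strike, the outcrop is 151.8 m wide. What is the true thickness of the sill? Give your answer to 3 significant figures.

True thickness t = w · sin(dip) = 151.8 × sin 53°
t = 151.8 × 0.7986 = 121.233 m

121 m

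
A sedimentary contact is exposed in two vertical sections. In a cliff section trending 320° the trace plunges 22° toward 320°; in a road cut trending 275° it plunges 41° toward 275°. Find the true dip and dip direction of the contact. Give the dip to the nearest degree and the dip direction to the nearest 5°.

true dip 43°, dip direction 255°

Represent each trace as a vector plunging at its apparent dip toward its trend (east-north-up frame): v₁ = (-0.596, 0.710, -0.375), v₂ = (-0.752, 0.066, -0.656).
Cross product v₁ × v₂ gives the pole to the plane: n ∝ (-0.441, -0.109, 0.495).
Dip δ = arctan(|n_h|/n_z) = arctan(0.455/0.495) = 42.6°.
Dip direction = atan2(-0.441, -0.109) = 256° (azimuth of n's horizontal projection).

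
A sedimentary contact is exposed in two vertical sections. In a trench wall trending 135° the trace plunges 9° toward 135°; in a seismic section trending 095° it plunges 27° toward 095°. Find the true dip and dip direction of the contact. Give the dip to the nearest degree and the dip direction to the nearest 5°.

Represent each trace as a vector plunging at its apparent dip toward its trend (east-north-up frame): v₁ = (0.698, -0.698, -0.156), v₂ = (0.888, -0.078, -0.454).
Cross product v₁ × v₂ gives the pole to the plane: n ∝ (0.305, 0.178, 0.566).
tan δ = √(n_x²+n_y²)/n_z = 0.353/0.566, so δ = 32.0°.
Dip direction = azimuth of (n_x, n_y) = atan2(0.305, 0.178) = 60°.

true dip 32°, dip direction 060°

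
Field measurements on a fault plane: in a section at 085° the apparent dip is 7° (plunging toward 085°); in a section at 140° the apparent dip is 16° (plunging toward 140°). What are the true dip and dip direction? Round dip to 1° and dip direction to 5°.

The two traces are lines in the plane: v₁ = (sin 85°·cos 7°, cos 85°·cos 7°, −sin 7°), v₂ = (sin 140°·cos 16°, cos 140°·cos 16°, −sin 16°).
n = v₁ × v₂ = (0.114, -0.197, 0.782) (taken with n_z > 0).
True dip = arccos(n_z / |n|) = arccos(0.9601) = 16.2°.
Dip direction = atan2(0.114, -0.197) = 150° (azimuth of n's horizontal projection).

true dip 16°, dip direction 150°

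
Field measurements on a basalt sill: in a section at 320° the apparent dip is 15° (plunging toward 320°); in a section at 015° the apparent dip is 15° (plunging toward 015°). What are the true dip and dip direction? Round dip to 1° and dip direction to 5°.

Represent each trace as a vector plunging at its apparent dip toward its trend (east-north-up frame): v₁ = (-0.621, 0.740, -0.259), v₂ = (0.250, 0.933, -0.259).
The plane normal is n = v₁ × v₂ ∝ (-0.050, 0.225, 0.764).
True dip = arccos(n_z / |n|) = arccos(0.9573) = 16.8°.
Dip direction = azimuth of (n_x, n_y) = atan2(-0.050, 0.225) = 348°.

true dip 17°, dip direction 350°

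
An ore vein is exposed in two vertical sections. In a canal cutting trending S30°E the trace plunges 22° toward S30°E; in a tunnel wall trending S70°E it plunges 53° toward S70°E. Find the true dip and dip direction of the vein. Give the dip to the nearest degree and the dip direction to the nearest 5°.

true dip 59°, dip direction 075°

The two traces are lines in the plane: v₁ = (sin 150°·cos 22°, cos 150°·cos 22°, −sin 22°), v₂ = (sin 110°·cos 53°, cos 110°·cos 53°, −sin 53°).
n = v₁ × v₂ = (0.564, 0.158, 0.359) (taken with n_z > 0).
Dip δ = arctan(|n_h|/n_z) = arctan(0.586/0.359) = 58.5°.
The horizontal component of n points toward azimuth atan2(n_x, n_y) = 74°, the dip direction.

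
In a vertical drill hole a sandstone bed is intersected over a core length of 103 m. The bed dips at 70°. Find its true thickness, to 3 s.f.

35.2 m

True thickness t = h · cos(dip) = 103 × cos 70°
t = 103 × 0.3420 = 35.228 m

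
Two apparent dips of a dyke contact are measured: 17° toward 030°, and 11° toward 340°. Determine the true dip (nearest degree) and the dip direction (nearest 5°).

true dip 17°, dip direction 030°

Each apparent-dip line lies in the plane. As unit vectors (x east, y north, z up), v₁ plunges 17°→030° and v₂ plunges 11°→340°.
Cross product v₁ × v₂ gives the pole to the plane: n ∝ (0.112, 0.189, 0.719).
tan δ = √(n_x²+n_y²)/n_z = 0.220/0.719, so δ = 17.0°.
Dip direction = atan2(0.112, 0.189) = 31° (azimuth of n's horizontal projection).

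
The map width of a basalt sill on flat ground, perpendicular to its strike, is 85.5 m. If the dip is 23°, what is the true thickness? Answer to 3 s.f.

True thickness t = w · sin(dip) = 85.5 × sin 23°
t = 85.5 × 0.3907 = 33.408 m

33.4 m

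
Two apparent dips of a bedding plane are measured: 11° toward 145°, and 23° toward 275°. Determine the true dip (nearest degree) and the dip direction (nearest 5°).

true dip 37°, dip direction 220°

The two traces are lines in the plane: v₁ = (sin 145°·cos 11°, cos 145°·cos 11°, −sin 11°), v₂ = (sin 275°·cos 23°, cos 275°·cos 23°, −sin 23°).
Cross product v₁ × v₂ gives the pole to the plane: n ∝ (-0.329, -0.395, 0.692).
Dip δ = arctan(|n_h|/n_z) = arctan(0.514/0.692) = 36.6°.
Dip direction = atan2(-0.329, -0.395) = 220° (azimuth of n's horizontal projection).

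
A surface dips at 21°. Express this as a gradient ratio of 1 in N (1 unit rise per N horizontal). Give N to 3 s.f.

1 : N means tan θ = 1/N, so N = 1/tan 21° = 1/0.3839

1 in 2.61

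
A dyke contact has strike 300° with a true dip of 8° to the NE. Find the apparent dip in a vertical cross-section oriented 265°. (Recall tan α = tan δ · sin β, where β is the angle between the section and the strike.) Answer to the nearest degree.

The strike is 300° and the section trends 265°; the acute angle between them is β = 35°.
tan α = tan 8° × sin 35° = 0.1405 × 0.5736 = 0.0806
apparent dip = arctan 0.0806 = 4.61°

5°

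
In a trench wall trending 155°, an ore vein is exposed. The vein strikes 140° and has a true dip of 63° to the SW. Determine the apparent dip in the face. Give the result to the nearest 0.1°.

26.9°

Angle between strike (140°) and section (155°): β = 15°.
tan(apparent dip) = tan 63° · sin 15° = 0.5080
apparent dip = arctan 0.5080 = 26.93°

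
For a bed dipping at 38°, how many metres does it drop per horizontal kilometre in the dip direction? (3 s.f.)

781 m

drop per km = 1000 × tan 38° = 1000 × 0.7813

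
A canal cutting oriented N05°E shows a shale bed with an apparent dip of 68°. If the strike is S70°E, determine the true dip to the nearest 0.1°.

68.7°

The section is 75° from the strike.
tan(true dip) = tan 68° / sin 75° = 2.5624
δ = arctan(2.5624) = 68.68°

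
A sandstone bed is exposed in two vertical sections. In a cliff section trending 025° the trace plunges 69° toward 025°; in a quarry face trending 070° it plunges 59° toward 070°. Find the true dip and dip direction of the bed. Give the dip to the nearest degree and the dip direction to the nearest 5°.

Each apparent-dip line lies in the plane. As unit vectors (x east, y north, z up), v₁ plunges 69°→025° and v₂ plunges 59°→070°.
Cross product v₁ × v₂ gives the pole to the plane: n ∝ (0.114, 0.322, 0.131).
tan δ = √(n_x²+n_y²)/n_z = 0.342/0.131, so δ = 69.1°.
Dip direction = azimuth of (n_x, n_y) = atan2(0.114, 0.322) = 19°.

true dip 69°, dip direction 020°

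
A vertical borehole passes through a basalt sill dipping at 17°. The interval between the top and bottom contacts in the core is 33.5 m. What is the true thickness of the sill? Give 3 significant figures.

True thickness t = h · cos(dip) = 33.5 × cos 17°
t = 33.5 × 0.9563 = 32.036 m

32.0 m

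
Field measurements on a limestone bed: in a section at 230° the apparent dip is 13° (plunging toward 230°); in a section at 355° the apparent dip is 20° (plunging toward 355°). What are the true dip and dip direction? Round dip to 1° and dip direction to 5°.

Represent each trace as a vector plunging at its apparent dip toward its trend (east-north-up frame): v₁ = (-0.746, -0.626, -0.225), v₂ = (-0.082, 0.936, -0.342).
Cross product v₁ × v₂ gives the pole to the plane: n ∝ (-0.425, 0.237, 0.750).
tan δ = √(n_x²+n_y²)/n_z = 0.486/0.750, so δ = 33.0°.
The horizontal component of n points toward azimuth atan2(n_x, n_y) = 299°, the dip direction.

true dip 33°, dip direction 300°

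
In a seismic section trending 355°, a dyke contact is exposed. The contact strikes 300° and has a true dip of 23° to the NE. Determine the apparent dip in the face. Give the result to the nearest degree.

The strike is 300° and the section trends 355°; the acute angle between them is β = 55°.
tan(apparent dip) = tan 23° · sin 55° = 0.3477
α = arctan(0.3477) = 19.17°

19°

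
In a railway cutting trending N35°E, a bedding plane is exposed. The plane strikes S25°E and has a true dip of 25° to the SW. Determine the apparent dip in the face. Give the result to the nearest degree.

22°

The strike is S25°E and the section trends N35°E; the acute angle between them is β = 60°.
tan α = tan 25° × sin 60° = 0.4663 × 0.8660 = 0.4038
α = arctan(0.4038) = 21.99°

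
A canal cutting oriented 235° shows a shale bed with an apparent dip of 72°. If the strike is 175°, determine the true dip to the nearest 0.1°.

β = acute angle between strike 175° and section 235° = 60°.
tan(true dip) = tan 72° / sin 60° = 3.5538
δ = arctan(3.5538) = 74.28°

74.3°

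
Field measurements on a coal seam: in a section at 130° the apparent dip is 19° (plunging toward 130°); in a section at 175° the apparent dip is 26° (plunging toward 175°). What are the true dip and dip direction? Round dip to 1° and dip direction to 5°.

true dip 26°, dip direction 175°

The two traces are lines in the plane: v₁ = (sin 130°·cos 19°, cos 130°·cos 19°, −sin 19°), v₂ = (sin 175°·cos 26°, cos 175°·cos 26°, −sin 26°).
The plane normal is n = v₁ × v₂ ∝ (0.025, -0.292, 0.601).
True dip = arccos(n_z / |n|) = arccos(0.8988) = 26.0°.
The horizontal component of n points toward azimuth atan2(n_x, n_y) = 175°, the dip direction.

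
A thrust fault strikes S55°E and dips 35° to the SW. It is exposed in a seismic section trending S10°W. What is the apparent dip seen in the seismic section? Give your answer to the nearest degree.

32°

Angle between strike (S55°E) and section (S10°W): β = 65°.
tan α = tan 35° × sin 65° = 0.7002 × 0.9063 = 0.6346
apparent dip = arctan 0.6346 = 32.40°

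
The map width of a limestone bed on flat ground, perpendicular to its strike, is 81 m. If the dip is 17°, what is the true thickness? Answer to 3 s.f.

True thickness t = w · sin(dip) = 81 × sin 17°
t = 81 × 0.2924 = 23.682 m

23.7 m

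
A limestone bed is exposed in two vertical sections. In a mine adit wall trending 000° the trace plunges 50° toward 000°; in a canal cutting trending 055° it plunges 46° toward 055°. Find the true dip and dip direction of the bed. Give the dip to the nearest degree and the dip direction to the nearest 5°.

true dip 52°, dip direction 020°

Each apparent-dip line lies in the plane. As unit vectors (x east, y north, z up), v₁ plunges 50°→000° and v₂ plunges 46°→055°.
Cross product v₁ × v₂ gives the pole to the plane: n ∝ (0.157, 0.436, 0.366).
Dip δ = arctan(|n_h|/n_z) = arctan(0.463/0.366) = 51.7°.
Dip direction = azimuth of (n_x, n_y) = atan2(0.157, 0.436) = 20°.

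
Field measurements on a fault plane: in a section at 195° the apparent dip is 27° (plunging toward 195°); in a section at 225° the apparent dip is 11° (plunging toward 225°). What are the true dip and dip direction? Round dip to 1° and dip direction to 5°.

true dip 35°, dip direction 150°

The two traces are lines in the plane: v₁ = (sin 195°·cos 27°, cos 195°·cos 27°, −sin 27°), v₂ = (sin 225°·cos 11°, cos 225°·cos 11°, −sin 11°).
The plane normal is n = v₁ × v₂ ∝ (0.151, -0.271, 0.437).
Dip δ = arctan(|n_h|/n_z) = arctan(0.310/0.437) = 35.4°.
Dip direction = atan2(0.151, -0.271) = 151° (azimuth of n's horizontal projection).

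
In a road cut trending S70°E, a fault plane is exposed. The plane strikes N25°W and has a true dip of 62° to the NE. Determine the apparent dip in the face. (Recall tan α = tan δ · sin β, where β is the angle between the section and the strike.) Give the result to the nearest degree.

The section lies 45° from the strike.
tan α = tan 62° × sin 45° = 1.8807 × 0.7071 = 1.3299
apparent dip = arctan 1.3299 = 53.06°

53°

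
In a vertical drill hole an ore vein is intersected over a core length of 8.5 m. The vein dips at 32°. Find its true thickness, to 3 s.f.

7.21 m

True thickness t = h · cos(dip) = 8.5 × cos 32°
t = 8.5 × 0.8480 = 7.208 m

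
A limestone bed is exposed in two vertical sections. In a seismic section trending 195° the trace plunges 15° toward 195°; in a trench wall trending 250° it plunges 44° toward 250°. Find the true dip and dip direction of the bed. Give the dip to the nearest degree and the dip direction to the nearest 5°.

true dip 46°, dip direction 270°

The two traces are lines in the plane: v₁ = (sin 195°·cos 15°, cos 195°·cos 15°, −sin 15°), v₂ = (sin 250°·cos 44°, cos 250°·cos 44°, −sin 44°).
n = v₁ × v₂ = (-0.584, -0.001, 0.569) (taken with n_z > 0).
True dip = arccos(n_z / |n|) = arccos(0.6977) = 45.8°.
Dip direction = atan2(-0.584, -0.001) = 270° (azimuth of n's horizontal projection).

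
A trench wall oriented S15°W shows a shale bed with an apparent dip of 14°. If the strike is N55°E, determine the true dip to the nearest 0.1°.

β = acute angle between strike N55°E and section S15°W = 40°.
tan(true dip) = tan 14° / sin 40° = 0.3879
δ = arctan(0.3879) = 21.20°

21.2°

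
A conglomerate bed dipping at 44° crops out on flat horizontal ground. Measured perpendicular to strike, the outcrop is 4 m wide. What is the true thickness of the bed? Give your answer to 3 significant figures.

2.78 m

True thickness t = w · sin(dip) = 4 × sin 44°
t = 4 × 0.6947 = 2.779 m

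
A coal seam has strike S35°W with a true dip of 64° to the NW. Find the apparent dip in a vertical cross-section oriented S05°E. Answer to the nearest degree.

Angle between strike (S35°W) and section (S05°E): β = 40°.
tan(apparent dip) = tan 64° · sin 40° = 1.3179
α = arctan(1.3179) = 52.81°

53°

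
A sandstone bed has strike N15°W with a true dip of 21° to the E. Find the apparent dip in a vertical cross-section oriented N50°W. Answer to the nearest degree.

Angle between strike (N15°W) and section (N50°W): β = 35°.
tan(apparent dip) = tan 21° · sin 35° = 0.2202
apparent dip = arctan 0.2202 = 12.42°

12°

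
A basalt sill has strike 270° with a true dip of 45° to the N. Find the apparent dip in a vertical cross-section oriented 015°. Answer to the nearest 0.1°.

Angle between strike (270°) and section (015°): β = 75°.
tan α = tan 45° × sin 75° = 1.0000 × 0.9659 = 0.9659
α = arctan(0.9659) = 44.01°

44.0°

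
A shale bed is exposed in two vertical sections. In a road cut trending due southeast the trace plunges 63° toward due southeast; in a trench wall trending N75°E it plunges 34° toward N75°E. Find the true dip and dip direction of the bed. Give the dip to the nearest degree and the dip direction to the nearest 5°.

true dip 63°, dip direction 145°

Each apparent-dip line lies in the plane. As unit vectors (x east, y north, z up), v₁ plunges 63°→due southeast and v₂ plunges 34°→N75°E.
n = v₁ × v₂ = (0.371, -0.534, 0.326) (taken with n_z > 0).
Dip δ = arctan(|n_h|/n_z) = arctan(0.650/0.326) = 63.4°.
Dip direction = azimuth of (n_x, n_y) = atan2(0.371, -0.534) = 145°.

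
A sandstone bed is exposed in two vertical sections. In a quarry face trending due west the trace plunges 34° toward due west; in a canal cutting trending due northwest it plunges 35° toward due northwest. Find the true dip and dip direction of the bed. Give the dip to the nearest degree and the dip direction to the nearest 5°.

true dip 37°, dip direction 295°

The two traces are lines in the plane: v₁ = (sin 270°·cos 34°, cos 270°·cos 34°, −sin 34°), v₂ = (sin 315°·cos 35°, cos 315°·cos 35°, −sin 35°).
The plane normal is n = v₁ × v₂ ∝ (-0.324, 0.152, 0.480).
Dip δ = arctan(|n_h|/n_z) = arctan(0.358/0.480) = 36.7°.
Dip direction = atan2(-0.324, 0.152) = 295° (azimuth of n's horizontal projection).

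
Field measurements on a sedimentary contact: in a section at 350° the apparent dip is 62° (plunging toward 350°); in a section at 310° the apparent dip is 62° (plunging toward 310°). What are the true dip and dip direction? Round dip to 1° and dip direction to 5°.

true dip 63°, dip direction 330°

Each apparent-dip line lies in the plane. As unit vectors (x east, y north, z up), v₁ plunges 62°→350° and v₂ plunges 62°→310°.
The plane normal is n = v₁ × v₂ ∝ (-0.142, 0.246, 0.142).
tan δ = √(n_x²+n_y²)/n_z = 0.284/0.142, so δ = 63.5°.
Dip direction = atan2(-0.142, 0.246) = 330° (azimuth of n's horizontal projection).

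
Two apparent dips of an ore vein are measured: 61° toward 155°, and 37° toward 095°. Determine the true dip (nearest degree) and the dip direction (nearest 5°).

true dip 61°, dip direction 160°

Each apparent-dip line lies in the plane. As unit vectors (x east, y north, z up), v₁ plunges 61°→155° and v₂ plunges 37°→095°.
The plane normal is n = v₁ × v₂ ∝ (0.204, -0.573, 0.335).
True dip = arccos(n_z / |n|) = arccos(0.4831) = 61.1°.
The horizontal component of n points toward azimuth atan2(n_x, n_y) = 160°, the dip direction.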